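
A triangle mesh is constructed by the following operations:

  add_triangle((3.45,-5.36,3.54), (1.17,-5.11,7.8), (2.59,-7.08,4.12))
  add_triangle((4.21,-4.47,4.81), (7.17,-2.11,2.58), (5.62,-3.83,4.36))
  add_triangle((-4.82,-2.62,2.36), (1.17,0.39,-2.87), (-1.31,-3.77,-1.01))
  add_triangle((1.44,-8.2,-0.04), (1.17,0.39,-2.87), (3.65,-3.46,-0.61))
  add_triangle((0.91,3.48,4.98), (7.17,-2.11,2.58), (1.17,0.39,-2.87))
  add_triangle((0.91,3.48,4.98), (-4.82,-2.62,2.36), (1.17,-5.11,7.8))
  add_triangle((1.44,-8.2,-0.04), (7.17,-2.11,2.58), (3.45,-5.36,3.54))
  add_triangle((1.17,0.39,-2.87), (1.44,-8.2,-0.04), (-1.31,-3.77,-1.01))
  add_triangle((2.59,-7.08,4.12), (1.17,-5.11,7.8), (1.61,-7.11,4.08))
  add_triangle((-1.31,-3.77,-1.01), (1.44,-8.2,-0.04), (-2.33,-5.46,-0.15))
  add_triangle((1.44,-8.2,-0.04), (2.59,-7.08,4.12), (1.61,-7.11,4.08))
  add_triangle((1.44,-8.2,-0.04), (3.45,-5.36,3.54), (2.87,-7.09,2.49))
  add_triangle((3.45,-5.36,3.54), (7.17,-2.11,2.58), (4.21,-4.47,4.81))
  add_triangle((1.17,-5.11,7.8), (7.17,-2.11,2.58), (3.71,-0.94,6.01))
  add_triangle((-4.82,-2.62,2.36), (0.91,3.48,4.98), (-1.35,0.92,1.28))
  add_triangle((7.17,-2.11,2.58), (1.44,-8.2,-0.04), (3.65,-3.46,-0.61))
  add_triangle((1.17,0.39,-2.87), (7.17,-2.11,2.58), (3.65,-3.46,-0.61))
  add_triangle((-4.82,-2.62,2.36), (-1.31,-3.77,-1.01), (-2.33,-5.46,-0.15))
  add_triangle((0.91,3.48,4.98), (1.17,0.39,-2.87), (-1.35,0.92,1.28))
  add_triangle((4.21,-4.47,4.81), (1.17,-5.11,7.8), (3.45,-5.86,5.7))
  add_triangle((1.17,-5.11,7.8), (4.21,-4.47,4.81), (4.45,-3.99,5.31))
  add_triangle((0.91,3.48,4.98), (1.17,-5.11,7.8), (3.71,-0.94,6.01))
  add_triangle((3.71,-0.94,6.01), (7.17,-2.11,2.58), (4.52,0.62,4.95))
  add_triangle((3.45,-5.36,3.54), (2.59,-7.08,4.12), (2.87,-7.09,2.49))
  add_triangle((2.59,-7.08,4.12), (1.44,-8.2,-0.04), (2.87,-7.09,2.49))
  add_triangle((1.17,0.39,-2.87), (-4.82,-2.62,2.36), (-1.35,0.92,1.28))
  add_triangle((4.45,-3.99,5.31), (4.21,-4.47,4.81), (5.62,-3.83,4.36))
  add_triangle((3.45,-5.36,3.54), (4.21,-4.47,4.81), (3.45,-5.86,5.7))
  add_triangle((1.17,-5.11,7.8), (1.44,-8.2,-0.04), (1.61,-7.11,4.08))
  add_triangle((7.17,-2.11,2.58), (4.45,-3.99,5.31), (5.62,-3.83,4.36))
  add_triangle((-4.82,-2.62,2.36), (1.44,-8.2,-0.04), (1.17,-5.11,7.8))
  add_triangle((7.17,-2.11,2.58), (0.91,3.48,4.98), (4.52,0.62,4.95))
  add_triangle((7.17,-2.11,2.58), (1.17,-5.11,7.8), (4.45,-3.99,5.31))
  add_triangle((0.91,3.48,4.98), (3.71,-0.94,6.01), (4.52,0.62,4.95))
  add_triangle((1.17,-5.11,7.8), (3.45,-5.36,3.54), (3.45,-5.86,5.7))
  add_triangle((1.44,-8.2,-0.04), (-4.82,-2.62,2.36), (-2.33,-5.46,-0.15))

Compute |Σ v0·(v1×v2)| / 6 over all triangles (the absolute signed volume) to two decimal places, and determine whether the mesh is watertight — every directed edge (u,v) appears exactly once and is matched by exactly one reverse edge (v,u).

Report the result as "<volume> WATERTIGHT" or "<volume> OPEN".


363.54 WATERTIGHT

Per-triangle v0·(v1×v2)/6:
  t1: +8.8286
  t2: +0.4575
  t3: +5.3167
  t4: +10.9373
  t5: +18.8218
  t6: +45.1241
  t7: +24.2577
  t8: +9.4186
  t9: +5.6911
  t10: +4.1245
  t11: +5.5209
  t12: +0.7363
  t13: +8.2329
  t14: +27.9627
  t15: +5.7237
  t16: +16.2819
  t17: +11.0708
  t18: +2.3923
  t19: +3.1852
  t20: +5.1914
  t21: +3.9452
  t22: +23.9822
  t23: +10.2920
  t24: +3.0118
  t25: +4.5797
  t26: +2.9296
  t27: +1.4012
  t28: +2.7128
  t29: +2.3319
  t30: +2.1564
  t31: +57.3498
  t32: +4.0425
  t33: +2.5146
  t34: +9.2692
  t35: +2.1916
  t36: +11.5552
Σ = +363.5416 → |volume| = 363.54

Directed edges: 108 total, each appears once with its reverse present → watertight.


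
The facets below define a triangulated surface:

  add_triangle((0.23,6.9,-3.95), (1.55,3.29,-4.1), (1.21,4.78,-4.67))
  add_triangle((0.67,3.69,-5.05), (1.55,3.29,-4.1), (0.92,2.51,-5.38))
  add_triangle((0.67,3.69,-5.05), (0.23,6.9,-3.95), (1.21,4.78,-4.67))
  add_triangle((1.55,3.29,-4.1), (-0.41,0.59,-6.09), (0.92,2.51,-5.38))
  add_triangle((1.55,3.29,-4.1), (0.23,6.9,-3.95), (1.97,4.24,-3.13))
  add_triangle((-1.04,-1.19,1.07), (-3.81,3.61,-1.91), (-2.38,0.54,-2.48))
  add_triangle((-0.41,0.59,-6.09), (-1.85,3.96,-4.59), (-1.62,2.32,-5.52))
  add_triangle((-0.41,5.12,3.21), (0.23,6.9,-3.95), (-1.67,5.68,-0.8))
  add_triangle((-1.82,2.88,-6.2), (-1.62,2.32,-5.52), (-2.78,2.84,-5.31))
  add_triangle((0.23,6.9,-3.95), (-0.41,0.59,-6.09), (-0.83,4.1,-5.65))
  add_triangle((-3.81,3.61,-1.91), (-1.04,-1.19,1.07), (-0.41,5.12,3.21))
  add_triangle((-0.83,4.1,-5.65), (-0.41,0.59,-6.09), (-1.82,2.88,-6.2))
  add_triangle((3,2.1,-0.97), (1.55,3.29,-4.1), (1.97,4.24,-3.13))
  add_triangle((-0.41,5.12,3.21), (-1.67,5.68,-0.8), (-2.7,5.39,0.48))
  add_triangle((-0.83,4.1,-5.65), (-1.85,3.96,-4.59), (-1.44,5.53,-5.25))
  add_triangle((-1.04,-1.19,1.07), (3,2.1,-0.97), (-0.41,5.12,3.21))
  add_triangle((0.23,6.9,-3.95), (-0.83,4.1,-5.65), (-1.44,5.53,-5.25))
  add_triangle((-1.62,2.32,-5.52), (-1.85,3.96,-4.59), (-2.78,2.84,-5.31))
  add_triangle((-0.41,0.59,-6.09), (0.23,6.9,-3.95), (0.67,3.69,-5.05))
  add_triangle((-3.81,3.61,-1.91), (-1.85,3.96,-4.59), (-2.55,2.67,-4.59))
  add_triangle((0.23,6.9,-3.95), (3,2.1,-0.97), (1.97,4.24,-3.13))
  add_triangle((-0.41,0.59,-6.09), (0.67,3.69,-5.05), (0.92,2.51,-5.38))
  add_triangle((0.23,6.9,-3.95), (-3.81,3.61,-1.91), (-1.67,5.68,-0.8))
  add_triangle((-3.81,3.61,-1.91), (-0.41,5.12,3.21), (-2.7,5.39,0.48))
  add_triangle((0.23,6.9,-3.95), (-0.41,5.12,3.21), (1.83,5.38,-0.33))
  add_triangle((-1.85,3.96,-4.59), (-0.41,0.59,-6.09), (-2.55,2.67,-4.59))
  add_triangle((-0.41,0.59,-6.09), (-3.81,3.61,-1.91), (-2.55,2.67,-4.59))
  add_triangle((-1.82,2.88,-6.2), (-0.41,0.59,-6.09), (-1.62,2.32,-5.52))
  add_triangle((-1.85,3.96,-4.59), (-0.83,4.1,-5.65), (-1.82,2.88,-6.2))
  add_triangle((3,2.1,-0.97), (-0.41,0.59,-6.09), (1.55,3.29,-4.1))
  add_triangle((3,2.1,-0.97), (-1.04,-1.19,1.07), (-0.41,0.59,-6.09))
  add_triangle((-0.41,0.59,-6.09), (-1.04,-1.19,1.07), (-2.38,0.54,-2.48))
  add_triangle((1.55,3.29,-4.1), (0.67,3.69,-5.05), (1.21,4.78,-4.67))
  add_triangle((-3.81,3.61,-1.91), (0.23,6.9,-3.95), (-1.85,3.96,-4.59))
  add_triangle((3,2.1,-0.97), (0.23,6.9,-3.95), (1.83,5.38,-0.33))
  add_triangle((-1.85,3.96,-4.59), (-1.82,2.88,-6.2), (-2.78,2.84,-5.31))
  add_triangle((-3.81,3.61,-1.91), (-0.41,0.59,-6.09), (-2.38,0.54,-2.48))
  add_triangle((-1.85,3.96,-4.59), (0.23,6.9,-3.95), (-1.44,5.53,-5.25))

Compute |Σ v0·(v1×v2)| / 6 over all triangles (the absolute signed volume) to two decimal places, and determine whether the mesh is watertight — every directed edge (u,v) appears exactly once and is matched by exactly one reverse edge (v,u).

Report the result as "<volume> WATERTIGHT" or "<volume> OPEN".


Per-triangle v0·(v1×v2)/6:
  t1: +0.5246
  t2: +1.2544
  t3: +2.3331
  t4: -0.0787
  t5: +3.4974
  t6: +3.5108
  t7: -1.6620
  t8: +11.4938
  t9: +0.3079
  t10: +4.7626
  t11: +9.4994
  t12: +4.0174
  t13: +2.3996
  t14: +5.4353
  t15: +1.5083
  t16: +2.6945
  t17: +3.8527
  t18: -2.0011
  t19: +5.0700
  t20: +4.0509
  t21: +2.8562
  t22: +2.1268
  t23: +10.7461
  t24: +0.6327
  t25: +13.4935
  t26: +4.5153
  t27: +0.5248
  t28: +0.3467
  t29: +2.3313
  t30: +5.2823
  t31: +1.1157
  t32: +2.7785
  t33: +1.0119
  t34: +10.8568
  t35: +8.8249
  t36: +2.1128
  t37: +6.5732
  t38: +0.4113
Σ = +139.0118 → |volume| = 139.01

Directed edges: 114 total; 6 unmatched, e.g. (-1.67,5.68,-0.8)→(-2.7,5.39,0.48) → open.

139.01 OPEN


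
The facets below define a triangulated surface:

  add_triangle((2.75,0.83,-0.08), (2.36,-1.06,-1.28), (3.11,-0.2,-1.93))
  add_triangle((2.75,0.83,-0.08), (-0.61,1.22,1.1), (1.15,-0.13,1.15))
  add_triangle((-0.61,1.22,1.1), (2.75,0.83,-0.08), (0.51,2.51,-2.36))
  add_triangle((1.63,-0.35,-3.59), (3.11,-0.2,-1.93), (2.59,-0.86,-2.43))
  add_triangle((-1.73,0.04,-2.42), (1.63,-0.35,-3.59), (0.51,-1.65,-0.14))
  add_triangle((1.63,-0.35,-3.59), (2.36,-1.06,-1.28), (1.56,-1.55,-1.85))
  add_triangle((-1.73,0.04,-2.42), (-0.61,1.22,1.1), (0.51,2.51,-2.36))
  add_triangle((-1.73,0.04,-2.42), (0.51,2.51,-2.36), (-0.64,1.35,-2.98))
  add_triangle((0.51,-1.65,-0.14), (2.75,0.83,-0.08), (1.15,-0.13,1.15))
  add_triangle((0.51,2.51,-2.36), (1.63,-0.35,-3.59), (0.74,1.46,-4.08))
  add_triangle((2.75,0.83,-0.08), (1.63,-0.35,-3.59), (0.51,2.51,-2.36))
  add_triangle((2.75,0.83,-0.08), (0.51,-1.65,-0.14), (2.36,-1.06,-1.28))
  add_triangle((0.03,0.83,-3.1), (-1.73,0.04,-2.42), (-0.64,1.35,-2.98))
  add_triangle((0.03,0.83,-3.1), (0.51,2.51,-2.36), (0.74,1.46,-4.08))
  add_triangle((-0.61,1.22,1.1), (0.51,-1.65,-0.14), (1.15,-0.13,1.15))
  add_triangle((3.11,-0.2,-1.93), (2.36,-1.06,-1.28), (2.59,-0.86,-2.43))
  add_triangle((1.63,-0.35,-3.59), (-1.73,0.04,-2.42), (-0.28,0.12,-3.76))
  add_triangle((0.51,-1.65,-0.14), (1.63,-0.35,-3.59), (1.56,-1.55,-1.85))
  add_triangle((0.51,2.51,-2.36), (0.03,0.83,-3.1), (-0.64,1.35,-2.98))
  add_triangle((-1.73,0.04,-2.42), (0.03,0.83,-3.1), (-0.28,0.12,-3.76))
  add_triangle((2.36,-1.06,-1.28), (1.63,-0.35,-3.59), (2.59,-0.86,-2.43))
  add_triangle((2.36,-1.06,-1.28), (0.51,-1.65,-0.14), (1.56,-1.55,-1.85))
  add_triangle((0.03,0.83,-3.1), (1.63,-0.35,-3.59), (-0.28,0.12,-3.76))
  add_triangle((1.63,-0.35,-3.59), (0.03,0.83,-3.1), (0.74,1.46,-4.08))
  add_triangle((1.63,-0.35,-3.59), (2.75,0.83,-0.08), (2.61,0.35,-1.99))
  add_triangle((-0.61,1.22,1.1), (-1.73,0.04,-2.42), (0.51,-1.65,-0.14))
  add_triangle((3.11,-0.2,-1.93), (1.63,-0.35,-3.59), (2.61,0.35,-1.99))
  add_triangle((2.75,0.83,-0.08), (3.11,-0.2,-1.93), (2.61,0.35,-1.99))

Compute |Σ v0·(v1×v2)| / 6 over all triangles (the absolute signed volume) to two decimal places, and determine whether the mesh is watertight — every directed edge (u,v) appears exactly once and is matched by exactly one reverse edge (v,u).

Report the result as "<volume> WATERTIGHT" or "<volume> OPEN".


Per-triangle v0·(v1×v2)/6:
  t1: +0.8621
  t2: +0.9983
  t3: +2.6779
  t4: +0.8222
  t5: +2.6959
  t6: +1.0548
  t7: +2.4889
  t8: +0.3326
  t9: +1.0058
  t10: +1.1997
  t11: +4.7305
  t12: +0.8999
  t13: +0.7103
  t14: +0.5872
  t15: +0.3785
  t16: +0.4536
  t17: +0.4955
  t18: +0.3391
  t19: +0.7880
  t20: +0.7039
  t21: +0.1687
  t22: +0.6067
  t23: +0.9452
  t24: +0.7776
  t25: -0.0279
  t26: +0.6259
  t27: +0.7392
  t28: +0.6299
Σ = +28.6900 → |volume| = 28.69

Directed edges: 84 total, each appears once with its reverse present → watertight.

28.69 WATERTIGHT


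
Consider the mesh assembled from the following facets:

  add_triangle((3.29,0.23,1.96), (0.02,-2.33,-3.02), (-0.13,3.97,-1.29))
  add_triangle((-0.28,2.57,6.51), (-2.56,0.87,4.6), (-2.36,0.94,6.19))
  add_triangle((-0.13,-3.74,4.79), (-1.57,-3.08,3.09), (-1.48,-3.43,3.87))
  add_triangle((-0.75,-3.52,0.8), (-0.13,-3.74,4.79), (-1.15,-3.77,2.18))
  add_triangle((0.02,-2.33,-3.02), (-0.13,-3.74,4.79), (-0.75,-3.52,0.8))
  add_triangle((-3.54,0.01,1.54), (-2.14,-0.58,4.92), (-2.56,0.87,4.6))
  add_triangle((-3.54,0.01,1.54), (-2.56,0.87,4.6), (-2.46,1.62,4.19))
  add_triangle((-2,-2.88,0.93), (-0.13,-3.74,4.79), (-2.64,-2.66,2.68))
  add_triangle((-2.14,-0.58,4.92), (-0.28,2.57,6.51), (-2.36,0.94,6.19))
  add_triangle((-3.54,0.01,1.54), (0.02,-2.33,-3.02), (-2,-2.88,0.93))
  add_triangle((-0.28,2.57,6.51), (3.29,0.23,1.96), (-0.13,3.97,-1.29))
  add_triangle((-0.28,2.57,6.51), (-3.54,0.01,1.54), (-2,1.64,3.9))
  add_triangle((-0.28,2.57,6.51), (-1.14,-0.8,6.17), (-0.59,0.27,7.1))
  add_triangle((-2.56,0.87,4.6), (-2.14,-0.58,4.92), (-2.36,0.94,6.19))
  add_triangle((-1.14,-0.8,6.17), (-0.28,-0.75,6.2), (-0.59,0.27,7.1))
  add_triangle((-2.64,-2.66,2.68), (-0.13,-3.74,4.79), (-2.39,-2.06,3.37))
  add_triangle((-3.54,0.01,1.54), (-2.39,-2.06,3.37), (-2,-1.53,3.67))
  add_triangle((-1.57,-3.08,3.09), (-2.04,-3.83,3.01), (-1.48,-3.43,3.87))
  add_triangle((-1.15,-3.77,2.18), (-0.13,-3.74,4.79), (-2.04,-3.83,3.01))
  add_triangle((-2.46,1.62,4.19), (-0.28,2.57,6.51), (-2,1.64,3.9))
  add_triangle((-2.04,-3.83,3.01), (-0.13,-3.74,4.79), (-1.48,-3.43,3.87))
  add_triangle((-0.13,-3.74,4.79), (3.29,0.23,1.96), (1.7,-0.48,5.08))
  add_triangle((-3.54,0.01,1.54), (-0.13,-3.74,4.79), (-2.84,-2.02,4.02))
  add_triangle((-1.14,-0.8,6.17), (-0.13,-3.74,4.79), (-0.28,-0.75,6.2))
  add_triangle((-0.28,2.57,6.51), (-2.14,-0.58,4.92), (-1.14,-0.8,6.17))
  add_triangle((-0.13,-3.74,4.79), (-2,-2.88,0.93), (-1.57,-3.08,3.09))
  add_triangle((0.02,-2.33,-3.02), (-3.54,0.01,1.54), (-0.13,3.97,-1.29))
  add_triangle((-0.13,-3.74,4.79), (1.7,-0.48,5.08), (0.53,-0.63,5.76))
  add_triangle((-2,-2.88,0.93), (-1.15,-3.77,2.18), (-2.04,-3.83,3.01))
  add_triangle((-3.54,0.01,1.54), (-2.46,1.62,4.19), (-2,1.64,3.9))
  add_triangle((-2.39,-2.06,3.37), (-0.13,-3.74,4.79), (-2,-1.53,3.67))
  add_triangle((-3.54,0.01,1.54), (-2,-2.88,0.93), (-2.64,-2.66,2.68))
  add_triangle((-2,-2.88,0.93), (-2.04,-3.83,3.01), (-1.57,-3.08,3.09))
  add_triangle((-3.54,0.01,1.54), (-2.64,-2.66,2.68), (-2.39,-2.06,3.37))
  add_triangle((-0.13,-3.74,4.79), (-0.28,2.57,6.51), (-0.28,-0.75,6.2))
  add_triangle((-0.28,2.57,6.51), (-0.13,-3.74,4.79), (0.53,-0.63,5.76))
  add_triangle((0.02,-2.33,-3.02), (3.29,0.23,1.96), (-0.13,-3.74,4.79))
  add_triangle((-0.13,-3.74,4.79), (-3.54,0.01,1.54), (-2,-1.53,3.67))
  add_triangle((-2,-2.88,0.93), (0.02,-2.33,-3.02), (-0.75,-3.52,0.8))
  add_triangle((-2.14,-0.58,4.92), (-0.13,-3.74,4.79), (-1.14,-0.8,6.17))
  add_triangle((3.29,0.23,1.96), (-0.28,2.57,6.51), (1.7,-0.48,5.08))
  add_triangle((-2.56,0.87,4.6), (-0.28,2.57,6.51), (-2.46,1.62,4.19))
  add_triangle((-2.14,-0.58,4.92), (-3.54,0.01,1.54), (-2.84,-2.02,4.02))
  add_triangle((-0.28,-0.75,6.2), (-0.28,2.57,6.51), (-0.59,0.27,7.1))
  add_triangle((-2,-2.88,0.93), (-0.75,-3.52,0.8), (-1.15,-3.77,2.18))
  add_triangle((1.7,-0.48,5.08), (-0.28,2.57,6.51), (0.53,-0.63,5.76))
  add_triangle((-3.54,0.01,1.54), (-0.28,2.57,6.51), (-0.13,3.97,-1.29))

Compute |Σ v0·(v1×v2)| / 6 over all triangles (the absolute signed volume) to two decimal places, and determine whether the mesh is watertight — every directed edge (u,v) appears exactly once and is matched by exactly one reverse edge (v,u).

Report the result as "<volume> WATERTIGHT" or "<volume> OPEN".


Per-triangle v0·(v1×v2)/6:
  t1: +8.1653
  t2: +1.7048
  t3: -0.2481
  t4: +1.3191
  t5: +2.5825
  t6: +3.2360
  t7: +1.7298
  t8: +3.5198
  t9: +2.5839
  t10: +5.2092
  t11: +16.2897
  t12: -1.5670
  t13: +1.4044
  t14: +1.1506
  t15: +1.0197
  t16: +2.2122
  t17: +1.3029
  t18: +0.0954
  t19: +1.9442
  t20: +0.3161
  t21: +0.9860
  t22: +6.7224
  t23: +0.4812
  t24: +2.8179
  t25: +4.3766
  t26: -1.5033
  t27: +8.9038
  t28: +3.7641
  t29: +0.9632
  t30: +0.1248
  t31: +1.5840
  t32: +2.5131
  t33: +0.1391
  t34: +1.7999
  t35: +0.3452
  t36: +4.5122
  t37: +12.4251
  t38: -1.8903
  t39: +2.8035
  t40: +3.9031
  t41: +7.9677
  t42: +2.2525
  t43: +3.8102
  t44: +0.9508
  t45: +1.0202
  t46: +3.9473
  t47: +17.0028
Σ = +146.6934 → |volume| = 146.69

Directed edges: 141 total; 3 unmatched, e.g. (-0.13,-3.74,4.79)→(-2.84,-2.02,4.02) → open.

146.69 OPEN


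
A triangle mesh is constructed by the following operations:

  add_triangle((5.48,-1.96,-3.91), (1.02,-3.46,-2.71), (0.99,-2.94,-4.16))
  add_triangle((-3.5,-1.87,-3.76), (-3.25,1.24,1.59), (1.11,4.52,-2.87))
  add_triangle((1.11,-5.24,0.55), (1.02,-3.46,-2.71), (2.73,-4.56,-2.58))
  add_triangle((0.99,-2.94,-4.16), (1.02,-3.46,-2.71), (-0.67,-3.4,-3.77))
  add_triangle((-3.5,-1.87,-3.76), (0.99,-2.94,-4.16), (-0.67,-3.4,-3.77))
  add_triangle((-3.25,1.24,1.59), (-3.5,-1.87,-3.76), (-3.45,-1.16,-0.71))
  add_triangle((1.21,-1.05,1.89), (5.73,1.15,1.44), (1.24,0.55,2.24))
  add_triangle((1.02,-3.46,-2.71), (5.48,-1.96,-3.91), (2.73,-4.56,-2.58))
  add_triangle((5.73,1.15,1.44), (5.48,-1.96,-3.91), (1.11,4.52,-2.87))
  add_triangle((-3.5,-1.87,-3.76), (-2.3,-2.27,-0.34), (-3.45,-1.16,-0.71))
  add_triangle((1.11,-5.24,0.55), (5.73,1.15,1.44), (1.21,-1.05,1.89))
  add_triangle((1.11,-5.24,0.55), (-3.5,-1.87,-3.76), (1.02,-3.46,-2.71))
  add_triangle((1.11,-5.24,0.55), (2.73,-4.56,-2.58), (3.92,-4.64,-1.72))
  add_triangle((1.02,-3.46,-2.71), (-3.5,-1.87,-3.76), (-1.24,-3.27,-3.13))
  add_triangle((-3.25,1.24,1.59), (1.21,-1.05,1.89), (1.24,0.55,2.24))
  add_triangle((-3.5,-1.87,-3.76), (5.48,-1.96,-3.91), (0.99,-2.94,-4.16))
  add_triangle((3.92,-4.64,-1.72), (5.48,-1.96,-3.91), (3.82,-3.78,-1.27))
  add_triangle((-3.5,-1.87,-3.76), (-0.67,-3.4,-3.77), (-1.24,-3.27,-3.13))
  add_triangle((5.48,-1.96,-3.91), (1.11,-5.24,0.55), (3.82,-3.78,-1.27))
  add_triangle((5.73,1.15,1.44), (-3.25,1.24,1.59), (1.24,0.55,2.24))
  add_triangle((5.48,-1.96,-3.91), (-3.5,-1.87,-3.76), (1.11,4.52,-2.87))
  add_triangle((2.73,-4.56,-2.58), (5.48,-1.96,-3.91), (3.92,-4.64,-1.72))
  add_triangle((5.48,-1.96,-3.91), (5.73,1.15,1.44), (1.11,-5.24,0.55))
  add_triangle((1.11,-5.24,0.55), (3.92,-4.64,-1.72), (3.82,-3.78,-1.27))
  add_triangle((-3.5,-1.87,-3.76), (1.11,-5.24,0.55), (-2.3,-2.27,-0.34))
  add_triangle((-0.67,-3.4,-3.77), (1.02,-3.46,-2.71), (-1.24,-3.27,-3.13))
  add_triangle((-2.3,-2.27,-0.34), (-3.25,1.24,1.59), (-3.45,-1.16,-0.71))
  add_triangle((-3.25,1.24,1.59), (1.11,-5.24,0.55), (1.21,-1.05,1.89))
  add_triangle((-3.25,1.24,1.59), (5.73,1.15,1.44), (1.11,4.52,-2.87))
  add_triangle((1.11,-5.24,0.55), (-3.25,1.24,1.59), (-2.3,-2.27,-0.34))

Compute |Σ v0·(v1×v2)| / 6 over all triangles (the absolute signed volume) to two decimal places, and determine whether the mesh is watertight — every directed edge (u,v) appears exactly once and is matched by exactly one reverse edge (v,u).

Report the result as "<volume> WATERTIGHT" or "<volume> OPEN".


216.49 WATERTIGHT

Per-triangle v0·(v1×v2)/6:
  t1: +5.0816
  t2: +18.6936
  t3: +3.9677
  t4: +1.8698
  t5: +3.0970
  t6: +3.1769
  t7: +2.8370
  t8: +4.7008
  t9: +30.8994
  t10: +2.6691
  t11: +7.9390
  t12: +11.4487
  t13: +4.4454
  t14: -1.5884
  t15: +2.2826
  t16: +4.9312
  t17: +1.9305
  t18: +1.4491
  t19: -3.4800
  t20: +2.7927
  t21: +34.0255
  t22: +5.3942
  t23: +28.3750
  t24: +1.5442
  t25: +7.6407
  t26: +0.8584
  t27: +2.1228
  t28: +6.1270
  t29: +15.5675
  t30: +5.6862
Σ = +216.4851 → |volume| = 216.49

Directed edges: 90 total, each appears once with its reverse present → watertight.


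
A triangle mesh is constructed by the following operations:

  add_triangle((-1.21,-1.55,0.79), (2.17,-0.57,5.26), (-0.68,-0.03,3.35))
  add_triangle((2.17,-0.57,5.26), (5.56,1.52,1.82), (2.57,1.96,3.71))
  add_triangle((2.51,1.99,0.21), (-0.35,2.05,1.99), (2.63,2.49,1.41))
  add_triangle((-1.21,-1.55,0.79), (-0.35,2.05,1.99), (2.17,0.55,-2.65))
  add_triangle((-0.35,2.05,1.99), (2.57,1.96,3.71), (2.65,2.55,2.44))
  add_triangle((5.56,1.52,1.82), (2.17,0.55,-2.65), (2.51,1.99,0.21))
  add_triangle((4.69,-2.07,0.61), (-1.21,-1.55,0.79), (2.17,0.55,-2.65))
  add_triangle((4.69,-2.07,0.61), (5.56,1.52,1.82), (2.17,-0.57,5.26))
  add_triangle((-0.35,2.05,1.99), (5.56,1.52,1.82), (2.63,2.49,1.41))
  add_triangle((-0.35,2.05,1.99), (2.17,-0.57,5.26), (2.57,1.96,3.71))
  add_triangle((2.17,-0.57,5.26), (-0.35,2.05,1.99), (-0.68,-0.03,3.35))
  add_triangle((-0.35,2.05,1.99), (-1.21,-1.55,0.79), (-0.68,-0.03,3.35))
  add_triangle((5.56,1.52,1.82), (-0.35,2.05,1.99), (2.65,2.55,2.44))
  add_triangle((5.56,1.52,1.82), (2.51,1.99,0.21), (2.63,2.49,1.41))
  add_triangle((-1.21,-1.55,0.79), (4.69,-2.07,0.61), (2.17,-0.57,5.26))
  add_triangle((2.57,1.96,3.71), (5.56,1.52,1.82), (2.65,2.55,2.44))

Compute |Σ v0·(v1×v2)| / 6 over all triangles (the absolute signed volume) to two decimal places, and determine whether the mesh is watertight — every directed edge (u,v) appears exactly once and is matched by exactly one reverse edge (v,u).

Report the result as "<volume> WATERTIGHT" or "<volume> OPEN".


61.37 OPEN

Per-triangle v0·(v1×v2)/6:
  t1: +3.0956
  t2: +8.3936
  t3: +0.8166
  t4: -0.1707
  t5: +1.9404
  t6: +4.0844
  t7: +3.6602
  t8: +15.1301
  t9: +2.3621
  t10: +4.4893
  t11: +3.7538
  t12: +1.1654
  t13: -0.4335
  t14: +1.6672
  t15: +8.3961
  t16: +3.0206
Σ = +61.3712 → |volume| = 61.37

Directed edges: 48 total; 6 unmatched, e.g. (2.51,1.99,0.21)→(-0.35,2.05,1.99) → open.


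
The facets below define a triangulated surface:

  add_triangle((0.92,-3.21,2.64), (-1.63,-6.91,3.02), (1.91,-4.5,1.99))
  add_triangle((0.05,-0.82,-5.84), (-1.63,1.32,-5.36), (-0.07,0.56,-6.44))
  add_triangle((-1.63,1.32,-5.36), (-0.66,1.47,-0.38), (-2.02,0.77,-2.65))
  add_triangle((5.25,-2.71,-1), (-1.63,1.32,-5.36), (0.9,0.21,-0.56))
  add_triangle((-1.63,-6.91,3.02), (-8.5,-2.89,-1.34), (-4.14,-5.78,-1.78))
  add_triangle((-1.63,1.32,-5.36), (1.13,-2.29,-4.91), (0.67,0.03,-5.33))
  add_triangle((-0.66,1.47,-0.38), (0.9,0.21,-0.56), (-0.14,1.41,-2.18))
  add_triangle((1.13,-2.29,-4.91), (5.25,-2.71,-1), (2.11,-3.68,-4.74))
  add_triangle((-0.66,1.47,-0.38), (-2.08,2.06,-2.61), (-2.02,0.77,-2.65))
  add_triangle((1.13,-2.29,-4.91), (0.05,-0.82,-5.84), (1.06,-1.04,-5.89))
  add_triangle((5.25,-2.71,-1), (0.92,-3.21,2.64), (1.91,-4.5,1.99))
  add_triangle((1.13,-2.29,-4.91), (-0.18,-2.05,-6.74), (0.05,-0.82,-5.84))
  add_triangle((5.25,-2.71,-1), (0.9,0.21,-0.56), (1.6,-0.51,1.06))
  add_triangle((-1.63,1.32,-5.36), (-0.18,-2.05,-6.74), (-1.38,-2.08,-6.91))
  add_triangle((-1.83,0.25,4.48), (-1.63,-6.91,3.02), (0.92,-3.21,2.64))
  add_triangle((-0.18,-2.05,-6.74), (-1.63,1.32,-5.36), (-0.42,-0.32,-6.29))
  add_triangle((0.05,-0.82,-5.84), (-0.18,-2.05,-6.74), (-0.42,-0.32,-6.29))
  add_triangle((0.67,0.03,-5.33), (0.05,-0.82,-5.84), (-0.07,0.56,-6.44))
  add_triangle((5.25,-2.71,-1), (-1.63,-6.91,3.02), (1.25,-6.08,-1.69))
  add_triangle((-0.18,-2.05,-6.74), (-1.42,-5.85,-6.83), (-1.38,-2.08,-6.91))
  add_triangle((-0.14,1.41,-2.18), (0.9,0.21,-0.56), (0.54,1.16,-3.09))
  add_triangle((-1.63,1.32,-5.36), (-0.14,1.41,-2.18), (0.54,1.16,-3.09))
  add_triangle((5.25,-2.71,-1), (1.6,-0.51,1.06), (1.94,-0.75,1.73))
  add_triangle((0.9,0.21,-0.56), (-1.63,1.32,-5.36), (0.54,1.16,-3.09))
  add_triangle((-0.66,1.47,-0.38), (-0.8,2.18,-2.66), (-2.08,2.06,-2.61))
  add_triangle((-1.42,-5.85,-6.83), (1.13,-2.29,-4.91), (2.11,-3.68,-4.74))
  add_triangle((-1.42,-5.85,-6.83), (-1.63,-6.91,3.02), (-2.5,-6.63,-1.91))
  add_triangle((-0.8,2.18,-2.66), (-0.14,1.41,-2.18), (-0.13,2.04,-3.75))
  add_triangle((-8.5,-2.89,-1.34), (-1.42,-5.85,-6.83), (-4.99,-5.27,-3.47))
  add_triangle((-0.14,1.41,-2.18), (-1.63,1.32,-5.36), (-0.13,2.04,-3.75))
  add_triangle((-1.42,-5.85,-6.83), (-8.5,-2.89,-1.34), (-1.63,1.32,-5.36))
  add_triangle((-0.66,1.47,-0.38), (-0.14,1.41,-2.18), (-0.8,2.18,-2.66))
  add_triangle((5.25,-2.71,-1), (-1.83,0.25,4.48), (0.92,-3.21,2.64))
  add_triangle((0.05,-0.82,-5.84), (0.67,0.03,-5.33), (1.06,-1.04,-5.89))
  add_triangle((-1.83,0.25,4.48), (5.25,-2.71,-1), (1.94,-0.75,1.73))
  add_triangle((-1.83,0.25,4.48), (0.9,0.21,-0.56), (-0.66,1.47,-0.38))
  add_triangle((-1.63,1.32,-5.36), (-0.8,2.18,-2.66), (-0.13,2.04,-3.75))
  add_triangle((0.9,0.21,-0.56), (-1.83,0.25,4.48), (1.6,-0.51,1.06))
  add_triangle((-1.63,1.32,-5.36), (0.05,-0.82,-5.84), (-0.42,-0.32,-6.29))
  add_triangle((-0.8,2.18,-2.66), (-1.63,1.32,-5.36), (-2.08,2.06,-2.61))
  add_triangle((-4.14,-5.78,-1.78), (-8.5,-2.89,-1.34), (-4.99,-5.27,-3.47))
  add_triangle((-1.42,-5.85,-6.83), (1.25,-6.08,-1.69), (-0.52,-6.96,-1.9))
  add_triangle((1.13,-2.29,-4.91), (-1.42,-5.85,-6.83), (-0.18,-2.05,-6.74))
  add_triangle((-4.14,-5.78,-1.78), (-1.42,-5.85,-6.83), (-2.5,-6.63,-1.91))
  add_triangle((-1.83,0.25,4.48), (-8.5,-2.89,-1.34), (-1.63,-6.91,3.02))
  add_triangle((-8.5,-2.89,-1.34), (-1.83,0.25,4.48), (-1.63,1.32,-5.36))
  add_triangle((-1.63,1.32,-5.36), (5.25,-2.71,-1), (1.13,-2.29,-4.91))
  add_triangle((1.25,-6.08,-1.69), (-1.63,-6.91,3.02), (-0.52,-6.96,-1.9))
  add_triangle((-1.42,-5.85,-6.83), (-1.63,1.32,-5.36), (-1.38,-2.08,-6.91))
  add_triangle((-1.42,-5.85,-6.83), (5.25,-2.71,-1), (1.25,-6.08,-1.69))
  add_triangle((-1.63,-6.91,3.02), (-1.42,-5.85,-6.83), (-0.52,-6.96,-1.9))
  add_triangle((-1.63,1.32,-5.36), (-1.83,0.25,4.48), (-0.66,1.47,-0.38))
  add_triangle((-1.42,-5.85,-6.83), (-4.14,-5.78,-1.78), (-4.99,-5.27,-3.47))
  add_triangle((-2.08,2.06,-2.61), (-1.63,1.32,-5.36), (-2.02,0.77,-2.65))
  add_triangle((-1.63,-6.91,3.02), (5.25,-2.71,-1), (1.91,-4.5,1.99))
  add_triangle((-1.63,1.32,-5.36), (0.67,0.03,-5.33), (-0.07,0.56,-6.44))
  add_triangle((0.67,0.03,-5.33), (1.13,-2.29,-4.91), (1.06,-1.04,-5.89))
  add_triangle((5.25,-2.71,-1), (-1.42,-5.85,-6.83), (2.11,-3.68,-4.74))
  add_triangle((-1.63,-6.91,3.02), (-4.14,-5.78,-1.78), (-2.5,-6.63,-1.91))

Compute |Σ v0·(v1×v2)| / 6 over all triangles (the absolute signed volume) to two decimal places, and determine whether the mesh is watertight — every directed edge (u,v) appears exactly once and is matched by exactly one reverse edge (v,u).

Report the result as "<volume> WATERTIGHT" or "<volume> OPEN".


404.10 OPEN

Per-triangle v0·(v1×v2)/6:
  t1: +4.1885
  t2: +2.1360
  t3: -1.4358
  t4: +3.1843
  t5: +30.4489
  t6: -4.1555
  t7: +0.3812
  t8: +4.1646
  t9: +0.1586
  t10: +1.3473
  t11: +3.0232
  t12: +1.5390
  t13: +0.9130
  t14: +3.9257
  t15: +11.5558
  t16: +1.8257
  t17: +0.6393
  t18: +0.9847
  t19: +22.7324
  t20: +5.0964
  t21: +0.2443
  t22: +0.9677
  t23: +0.2801
  t24: +0.2862
  t25: +0.6843
  t26: +5.8195
  t27: +9.8973
  t28: +0.0696
  t29: +13.0395
  t30: -0.2665
  t31: +56.3412
  t32: +0.1737
  t33: +8.1763
  t34: +0.8943
  t35: +2.1849
  t36: +0.8942
  t37: +1.3675
  t38: +0.6515
  t39: +0.0373
  t40: +1.7636
  t41: +10.9143
  t42: +10.3798
  t43: +6.4520
  t44: +11.2451
  t45: +46.9848
  t46: +18.9663
  t47: +10.4342
  t48: +9.6605
  t49: +2.6341
  t50: +25.4026
  t51: +12.3549
  t52: +3.2672
  t53: +10.8160
  t54: +1.4023
  t55: +7.6333
  t56: -0.0641
  t57: -0.1692
  t58: +8.8913
  t59: +10.7311
Σ = +404.0962 → |volume| = 404.10

Directed edges: 177 total; 3 unmatched, e.g. (1.6,-0.51,1.06)→(1.94,-0.75,1.73) → open.


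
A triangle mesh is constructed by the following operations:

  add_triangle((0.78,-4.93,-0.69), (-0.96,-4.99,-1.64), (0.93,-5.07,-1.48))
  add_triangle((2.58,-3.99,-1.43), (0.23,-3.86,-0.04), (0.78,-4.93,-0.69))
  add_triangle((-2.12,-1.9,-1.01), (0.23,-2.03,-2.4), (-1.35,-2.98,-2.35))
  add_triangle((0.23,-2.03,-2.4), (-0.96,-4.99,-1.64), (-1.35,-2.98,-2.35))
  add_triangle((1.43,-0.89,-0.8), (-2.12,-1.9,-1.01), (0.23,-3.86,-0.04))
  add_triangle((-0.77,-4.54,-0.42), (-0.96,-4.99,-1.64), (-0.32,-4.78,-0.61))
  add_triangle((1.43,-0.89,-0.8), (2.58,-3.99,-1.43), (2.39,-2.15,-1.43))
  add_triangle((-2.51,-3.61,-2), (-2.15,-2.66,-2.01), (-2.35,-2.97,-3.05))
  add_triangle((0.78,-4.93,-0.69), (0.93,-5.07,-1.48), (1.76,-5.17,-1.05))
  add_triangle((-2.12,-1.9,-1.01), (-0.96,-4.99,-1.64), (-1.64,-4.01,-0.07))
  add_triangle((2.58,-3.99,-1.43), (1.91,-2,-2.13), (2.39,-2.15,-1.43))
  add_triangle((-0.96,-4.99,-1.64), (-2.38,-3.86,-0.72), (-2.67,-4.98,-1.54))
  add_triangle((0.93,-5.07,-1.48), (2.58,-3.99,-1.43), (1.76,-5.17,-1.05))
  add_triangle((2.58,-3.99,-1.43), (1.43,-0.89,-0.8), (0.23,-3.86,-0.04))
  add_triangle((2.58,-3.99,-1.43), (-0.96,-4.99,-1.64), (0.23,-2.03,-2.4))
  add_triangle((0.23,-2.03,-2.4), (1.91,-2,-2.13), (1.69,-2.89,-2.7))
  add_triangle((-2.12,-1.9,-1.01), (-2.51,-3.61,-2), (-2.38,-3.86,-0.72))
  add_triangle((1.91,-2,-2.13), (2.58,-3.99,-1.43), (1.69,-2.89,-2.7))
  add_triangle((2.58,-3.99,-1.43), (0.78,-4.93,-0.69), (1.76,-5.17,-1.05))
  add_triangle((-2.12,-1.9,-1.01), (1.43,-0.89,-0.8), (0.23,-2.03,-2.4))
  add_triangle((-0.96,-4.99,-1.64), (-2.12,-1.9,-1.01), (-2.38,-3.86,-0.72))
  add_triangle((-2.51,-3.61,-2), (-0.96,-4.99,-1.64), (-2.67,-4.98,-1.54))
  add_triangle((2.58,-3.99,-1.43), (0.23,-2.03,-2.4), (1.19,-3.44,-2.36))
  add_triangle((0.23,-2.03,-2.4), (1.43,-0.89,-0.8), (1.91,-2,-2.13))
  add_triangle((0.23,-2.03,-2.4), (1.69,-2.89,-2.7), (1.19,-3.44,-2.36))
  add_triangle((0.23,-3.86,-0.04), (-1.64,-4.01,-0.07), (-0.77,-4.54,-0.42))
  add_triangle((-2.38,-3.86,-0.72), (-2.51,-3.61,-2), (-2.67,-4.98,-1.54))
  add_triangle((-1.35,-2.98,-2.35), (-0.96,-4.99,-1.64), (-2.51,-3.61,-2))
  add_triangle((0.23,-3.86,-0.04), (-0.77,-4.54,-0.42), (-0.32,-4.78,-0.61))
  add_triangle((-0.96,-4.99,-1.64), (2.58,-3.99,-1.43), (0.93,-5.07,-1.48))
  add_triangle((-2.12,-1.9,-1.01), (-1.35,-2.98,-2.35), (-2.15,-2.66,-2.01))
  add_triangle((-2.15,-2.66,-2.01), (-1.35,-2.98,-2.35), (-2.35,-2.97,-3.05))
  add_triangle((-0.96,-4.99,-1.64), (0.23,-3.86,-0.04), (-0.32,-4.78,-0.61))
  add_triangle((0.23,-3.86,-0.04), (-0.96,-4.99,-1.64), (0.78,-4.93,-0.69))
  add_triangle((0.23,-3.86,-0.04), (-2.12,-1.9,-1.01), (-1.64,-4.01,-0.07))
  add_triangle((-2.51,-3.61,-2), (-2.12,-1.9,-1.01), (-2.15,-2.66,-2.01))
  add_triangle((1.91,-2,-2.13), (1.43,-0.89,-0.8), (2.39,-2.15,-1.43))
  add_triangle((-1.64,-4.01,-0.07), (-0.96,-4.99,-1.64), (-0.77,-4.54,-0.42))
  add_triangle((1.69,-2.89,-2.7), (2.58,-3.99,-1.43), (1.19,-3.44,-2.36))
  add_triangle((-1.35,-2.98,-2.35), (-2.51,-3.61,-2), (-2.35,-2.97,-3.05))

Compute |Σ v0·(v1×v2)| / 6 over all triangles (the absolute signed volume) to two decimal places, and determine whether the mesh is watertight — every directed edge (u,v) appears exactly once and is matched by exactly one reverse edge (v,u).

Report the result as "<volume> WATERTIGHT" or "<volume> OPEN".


Per-triangle v0·(v1×v2)/6:
  t1: +1.2064
  t2: +0.5284
  t3: +0.2210
  t4: +1.8267
  t5: -2.0134
  t6: +0.4520
  t7: +0.0549
  t8: +0.1620
  t9: +0.5620
  t10: +2.0994
  t11: +0.6691
  t12: +0.6494
  t13: +0.8990
  t14: +0.0386
  t15: +4.7631
  t16: +0.3001
  t17: +0.6897
  t18: +0.8505
  t19: -0.1520
  t20: -0.7552
  t21: -1.3255
  t22: +1.3043
  t23: -0.3389
  t24: -0.0382
  t25: +0.5929
  t26: +0.4318
  t27: +0.4536
  t28: +1.5439
  t29: +0.2301
  t30: +0.7067
  t31: -0.1744
  t32: -0.3760
  t33: +0.1647
  t34: +1.0136
  t35: -1.1562
  t36: +0.2655
  t37: +0.1496
  t38: +0.8818
  t39: +1.0108
  t40: +0.7300
Σ = +19.1216 → |volume| = 19.12

Directed edges: 120 total, each appears once with its reverse present → watertight.

19.12 WATERTIGHT


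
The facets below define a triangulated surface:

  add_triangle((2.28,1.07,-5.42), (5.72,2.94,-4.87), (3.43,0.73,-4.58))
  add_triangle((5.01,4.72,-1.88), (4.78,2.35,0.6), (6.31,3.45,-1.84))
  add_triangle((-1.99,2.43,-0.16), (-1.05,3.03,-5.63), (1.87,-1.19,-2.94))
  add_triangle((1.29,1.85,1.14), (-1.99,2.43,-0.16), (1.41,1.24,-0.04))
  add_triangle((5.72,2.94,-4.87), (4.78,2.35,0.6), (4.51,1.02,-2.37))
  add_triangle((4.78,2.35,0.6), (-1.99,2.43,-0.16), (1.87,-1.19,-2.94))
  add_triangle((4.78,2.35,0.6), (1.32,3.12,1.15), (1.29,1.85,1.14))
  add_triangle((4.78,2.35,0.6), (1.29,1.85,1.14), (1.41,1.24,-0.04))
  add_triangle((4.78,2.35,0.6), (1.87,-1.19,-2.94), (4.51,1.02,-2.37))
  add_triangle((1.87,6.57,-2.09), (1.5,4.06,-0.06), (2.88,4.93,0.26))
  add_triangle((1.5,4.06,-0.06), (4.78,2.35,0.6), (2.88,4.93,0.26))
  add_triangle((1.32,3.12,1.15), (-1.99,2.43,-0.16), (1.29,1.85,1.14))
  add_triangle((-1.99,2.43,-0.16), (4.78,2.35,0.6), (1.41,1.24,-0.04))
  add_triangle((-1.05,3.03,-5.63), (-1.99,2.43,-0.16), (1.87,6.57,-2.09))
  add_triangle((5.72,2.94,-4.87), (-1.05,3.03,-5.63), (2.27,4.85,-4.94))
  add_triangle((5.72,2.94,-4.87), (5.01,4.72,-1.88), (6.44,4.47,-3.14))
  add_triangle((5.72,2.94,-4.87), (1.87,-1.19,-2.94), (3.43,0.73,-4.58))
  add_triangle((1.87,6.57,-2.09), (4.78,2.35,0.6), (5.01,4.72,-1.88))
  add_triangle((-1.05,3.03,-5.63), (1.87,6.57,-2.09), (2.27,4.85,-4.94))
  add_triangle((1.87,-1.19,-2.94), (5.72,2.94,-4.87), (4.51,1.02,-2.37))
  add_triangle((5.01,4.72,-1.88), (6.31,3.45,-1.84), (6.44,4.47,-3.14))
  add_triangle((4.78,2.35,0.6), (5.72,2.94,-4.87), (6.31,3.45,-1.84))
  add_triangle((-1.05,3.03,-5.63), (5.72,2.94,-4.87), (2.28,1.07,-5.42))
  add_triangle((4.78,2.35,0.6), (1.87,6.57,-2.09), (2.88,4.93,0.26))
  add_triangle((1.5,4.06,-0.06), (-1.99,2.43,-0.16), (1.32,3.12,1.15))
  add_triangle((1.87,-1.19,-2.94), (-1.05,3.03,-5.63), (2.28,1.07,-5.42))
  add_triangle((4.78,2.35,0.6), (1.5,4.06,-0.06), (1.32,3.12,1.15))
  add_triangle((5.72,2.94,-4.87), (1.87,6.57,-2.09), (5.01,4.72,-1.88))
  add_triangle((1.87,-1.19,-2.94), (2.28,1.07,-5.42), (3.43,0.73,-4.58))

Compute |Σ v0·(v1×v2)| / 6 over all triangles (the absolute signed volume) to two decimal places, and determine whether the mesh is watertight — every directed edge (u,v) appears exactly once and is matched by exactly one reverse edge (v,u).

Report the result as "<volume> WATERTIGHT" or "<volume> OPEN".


Per-triangle v0·(v1×v2)/6:
  t1: +3.2646
  t2: +4.0373
  t3: -0.2197
  t4: -1.1922
  t5: +5.6290
  t6: -8.4695
  t7: +0.9721
  t8: -0.6362
  t9: +1.9059
  t10: +1.3020
  t11: -0.4264
  t12: +0.4405
  t13: +0.6283
  t14: +14.9853
  t15: +12.6738
  t16: +2.1532
  t17: +2.0763
  t18: +7.1142
  t19: +11.6591
  t20: +4.6822
  t21: +2.2109
  t22: +1.2802
  t23: +12.4724
  t24: +6.0513
  t25: +2.3232
  t26: +4.3694
  t27: +3.0942
  t28: +13.7736
  t29: +2.3046
Σ = +110.4596 → |volume| = 110.46

Directed edges: 87 total; 9 unmatched, e.g. (1.87,6.57,-2.09)→(1.5,4.06,-0.06) → open.

110.46 OPEN


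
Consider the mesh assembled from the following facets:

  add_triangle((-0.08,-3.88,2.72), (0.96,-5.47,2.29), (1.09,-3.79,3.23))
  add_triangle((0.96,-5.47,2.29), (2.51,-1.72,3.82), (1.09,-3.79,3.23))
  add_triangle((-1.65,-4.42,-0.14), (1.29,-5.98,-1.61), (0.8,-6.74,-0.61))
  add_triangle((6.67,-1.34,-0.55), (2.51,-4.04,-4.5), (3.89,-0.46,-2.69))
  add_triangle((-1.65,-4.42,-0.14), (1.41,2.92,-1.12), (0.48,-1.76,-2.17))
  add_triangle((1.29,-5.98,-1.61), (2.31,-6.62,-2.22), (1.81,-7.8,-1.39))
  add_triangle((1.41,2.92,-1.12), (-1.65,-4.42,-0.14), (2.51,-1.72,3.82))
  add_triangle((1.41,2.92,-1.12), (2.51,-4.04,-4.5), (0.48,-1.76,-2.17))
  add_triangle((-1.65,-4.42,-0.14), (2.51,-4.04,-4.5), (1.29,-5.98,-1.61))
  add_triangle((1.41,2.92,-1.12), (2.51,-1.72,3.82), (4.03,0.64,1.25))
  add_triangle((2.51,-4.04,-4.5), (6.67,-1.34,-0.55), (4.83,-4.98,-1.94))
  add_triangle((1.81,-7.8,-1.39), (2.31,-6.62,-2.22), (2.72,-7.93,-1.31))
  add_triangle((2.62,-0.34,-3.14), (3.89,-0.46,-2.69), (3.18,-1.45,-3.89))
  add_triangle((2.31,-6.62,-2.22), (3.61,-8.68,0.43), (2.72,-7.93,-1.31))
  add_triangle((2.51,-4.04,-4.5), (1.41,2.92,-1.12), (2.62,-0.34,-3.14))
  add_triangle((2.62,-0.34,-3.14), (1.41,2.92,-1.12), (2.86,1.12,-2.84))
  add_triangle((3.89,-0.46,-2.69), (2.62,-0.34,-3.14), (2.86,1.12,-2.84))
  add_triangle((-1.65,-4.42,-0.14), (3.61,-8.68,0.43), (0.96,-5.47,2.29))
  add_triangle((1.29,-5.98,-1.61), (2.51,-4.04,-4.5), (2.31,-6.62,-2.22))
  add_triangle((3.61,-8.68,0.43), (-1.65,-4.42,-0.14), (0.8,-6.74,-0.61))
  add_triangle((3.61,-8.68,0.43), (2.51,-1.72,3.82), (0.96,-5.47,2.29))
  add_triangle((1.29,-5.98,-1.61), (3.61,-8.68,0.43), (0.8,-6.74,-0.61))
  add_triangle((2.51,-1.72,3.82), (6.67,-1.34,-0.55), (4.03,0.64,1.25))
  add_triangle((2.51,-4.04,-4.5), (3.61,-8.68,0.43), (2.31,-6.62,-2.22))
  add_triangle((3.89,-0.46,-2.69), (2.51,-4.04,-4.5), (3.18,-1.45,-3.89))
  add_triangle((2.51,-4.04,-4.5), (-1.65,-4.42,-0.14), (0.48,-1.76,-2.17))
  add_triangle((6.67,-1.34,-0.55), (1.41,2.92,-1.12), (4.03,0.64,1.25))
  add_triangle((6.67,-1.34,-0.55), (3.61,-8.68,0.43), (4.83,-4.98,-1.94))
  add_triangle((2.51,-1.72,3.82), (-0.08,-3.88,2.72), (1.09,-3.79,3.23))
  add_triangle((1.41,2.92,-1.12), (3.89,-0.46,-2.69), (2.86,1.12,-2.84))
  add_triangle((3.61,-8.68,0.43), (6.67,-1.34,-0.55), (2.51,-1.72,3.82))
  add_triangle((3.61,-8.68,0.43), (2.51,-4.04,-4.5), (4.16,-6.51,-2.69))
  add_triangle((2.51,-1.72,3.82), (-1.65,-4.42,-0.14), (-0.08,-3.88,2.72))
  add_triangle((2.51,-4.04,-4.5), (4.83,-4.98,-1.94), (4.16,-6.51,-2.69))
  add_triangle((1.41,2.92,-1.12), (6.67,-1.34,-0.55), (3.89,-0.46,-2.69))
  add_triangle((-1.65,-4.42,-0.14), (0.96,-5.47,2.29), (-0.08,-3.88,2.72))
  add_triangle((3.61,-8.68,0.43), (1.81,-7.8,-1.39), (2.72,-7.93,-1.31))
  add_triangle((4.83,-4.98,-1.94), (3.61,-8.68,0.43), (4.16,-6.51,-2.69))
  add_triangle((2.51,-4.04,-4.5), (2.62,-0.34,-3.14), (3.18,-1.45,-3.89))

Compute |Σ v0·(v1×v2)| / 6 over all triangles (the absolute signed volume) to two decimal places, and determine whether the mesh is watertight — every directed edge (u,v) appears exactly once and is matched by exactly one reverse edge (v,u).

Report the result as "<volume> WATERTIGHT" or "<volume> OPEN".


190.70 OPEN

Per-triangle v0·(v1×v2)/6:
  t1: +1.5644
  t2: +2.1075
  t3: +2.4414
  t4: +10.8468
  t5: +0.5173
  t6: +0.6797
  t7: -3.7287
  t8: +2.2612
  t9: +7.1396
  t10: +3.2916
  t11: +13.0759
  t12: +1.2936
  t13: +0.8917
  t14: +1.0389
  t15: +1.0971
  t16: +0.4252
  t17: +1.2726
  t18: +10.8716
  t19: +2.2847
  t20: +3.7230
  t21: +12.3467
  t22: +3.8895
  t23: +8.6280
  t24: +6.0724
  t25: +2.1790
  t26: +2.5962
  t27: +7.2521
  t28: +16.8771
  t29: +1.0314
  t30: +1.5885
  t31: +34.6272
  t32: +6.2601
  t33: -2.6956
  t34: +5.0513
  t35: +8.0780
  t36: +3.8038
  t37: +2.0470
  t38: +7.4283
  t39: +0.5479
Σ = +190.7039 → |volume| = 190.70

Directed edges: 117 total; 3 unmatched, e.g. (1.81,-7.8,-1.39)→(1.29,-5.98,-1.61) → open.


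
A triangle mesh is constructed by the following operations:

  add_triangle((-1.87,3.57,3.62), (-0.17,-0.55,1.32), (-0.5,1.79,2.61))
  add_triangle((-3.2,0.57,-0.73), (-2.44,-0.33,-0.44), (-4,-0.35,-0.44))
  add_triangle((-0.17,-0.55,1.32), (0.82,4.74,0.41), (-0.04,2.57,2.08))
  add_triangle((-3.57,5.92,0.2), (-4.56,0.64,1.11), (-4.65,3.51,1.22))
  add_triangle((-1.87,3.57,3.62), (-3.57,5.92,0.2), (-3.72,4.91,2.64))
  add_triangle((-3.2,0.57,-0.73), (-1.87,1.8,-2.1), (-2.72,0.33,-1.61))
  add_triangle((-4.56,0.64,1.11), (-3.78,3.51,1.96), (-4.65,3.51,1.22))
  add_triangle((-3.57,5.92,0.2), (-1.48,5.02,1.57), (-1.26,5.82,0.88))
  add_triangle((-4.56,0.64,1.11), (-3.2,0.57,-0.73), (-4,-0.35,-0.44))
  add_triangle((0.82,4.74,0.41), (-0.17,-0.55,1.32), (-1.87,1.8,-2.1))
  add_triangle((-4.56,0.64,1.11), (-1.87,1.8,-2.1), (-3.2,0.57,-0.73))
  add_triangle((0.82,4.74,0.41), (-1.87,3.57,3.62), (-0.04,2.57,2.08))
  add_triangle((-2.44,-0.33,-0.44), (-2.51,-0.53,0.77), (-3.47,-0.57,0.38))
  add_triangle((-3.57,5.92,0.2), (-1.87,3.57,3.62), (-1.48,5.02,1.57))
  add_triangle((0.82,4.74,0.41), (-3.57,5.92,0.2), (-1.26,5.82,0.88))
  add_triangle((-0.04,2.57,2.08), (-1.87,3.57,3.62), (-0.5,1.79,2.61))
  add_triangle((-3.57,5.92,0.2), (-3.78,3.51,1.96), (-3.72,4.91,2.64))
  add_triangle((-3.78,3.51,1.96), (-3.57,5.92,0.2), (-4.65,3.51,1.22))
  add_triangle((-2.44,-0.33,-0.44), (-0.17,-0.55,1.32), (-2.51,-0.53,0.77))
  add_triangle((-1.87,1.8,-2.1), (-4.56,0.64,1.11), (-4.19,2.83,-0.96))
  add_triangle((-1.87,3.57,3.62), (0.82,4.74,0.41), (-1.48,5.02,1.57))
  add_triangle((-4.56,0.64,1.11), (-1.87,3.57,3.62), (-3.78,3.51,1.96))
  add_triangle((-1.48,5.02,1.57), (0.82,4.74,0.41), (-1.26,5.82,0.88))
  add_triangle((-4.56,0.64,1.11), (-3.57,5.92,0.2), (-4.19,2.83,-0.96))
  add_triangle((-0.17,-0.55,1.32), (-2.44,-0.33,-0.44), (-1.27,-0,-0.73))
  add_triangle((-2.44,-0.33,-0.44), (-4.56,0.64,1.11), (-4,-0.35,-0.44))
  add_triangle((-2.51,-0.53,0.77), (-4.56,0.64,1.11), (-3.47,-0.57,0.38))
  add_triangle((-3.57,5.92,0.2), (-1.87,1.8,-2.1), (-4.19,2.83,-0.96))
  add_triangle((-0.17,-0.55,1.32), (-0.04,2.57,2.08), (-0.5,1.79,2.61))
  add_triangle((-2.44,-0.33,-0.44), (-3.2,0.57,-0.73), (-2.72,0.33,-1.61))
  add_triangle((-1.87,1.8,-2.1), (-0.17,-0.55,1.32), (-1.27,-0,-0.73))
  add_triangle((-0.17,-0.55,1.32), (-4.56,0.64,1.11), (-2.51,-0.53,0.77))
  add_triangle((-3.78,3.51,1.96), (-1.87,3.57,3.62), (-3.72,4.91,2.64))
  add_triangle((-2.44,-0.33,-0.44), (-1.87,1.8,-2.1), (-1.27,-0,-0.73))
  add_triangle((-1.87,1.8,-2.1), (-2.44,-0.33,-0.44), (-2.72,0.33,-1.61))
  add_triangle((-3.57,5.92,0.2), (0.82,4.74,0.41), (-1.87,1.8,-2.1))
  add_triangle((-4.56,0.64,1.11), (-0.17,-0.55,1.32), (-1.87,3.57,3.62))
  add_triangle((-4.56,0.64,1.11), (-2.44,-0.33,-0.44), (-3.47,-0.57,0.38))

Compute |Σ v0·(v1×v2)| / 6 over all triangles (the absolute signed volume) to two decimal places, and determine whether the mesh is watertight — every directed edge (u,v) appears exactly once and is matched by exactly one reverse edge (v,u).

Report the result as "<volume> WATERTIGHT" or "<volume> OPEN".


Per-triangle v0·(v1×v2)/6:
  t1: +0.7056
  t2: +0.1266
  t3: +0.4137
  t4: +1.8156
  t5: +3.3114
  t6: +0.9120
  t7: +2.0587
  t8: +2.0652
  t9: +1.1751
  t10: -2.4901
  t11: +1.5285
  t12: +2.3831
  t13: +0.0279
  t14: +4.9515
  t15: +1.9256
  t16: +0.7548
  t17: +2.6813
  t18: +2.7951
  t19: +0.1574
  t20: +2.0401
  t21: +3.9111
  t22: +4.5524
  t23: +1.3353
  t24: +7.0143
  t25: +0.0130
  t26: +0.0063
  t27: +0.4393
  t28: +4.4775
  t29: +0.2682
  t30: +0.4131
  t31: -0.4208
  t32: +0.7880
  t33: +1.6092
  t34: +0.2951
  t35: -0.4343
  t36: +7.6490
  t37: +4.5944
  t38: +0.5931
Σ = +66.4431 → |volume| = 66.44

Directed edges: 114 total, each appears once with its reverse present → watertight.

66.44 WATERTIGHT
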